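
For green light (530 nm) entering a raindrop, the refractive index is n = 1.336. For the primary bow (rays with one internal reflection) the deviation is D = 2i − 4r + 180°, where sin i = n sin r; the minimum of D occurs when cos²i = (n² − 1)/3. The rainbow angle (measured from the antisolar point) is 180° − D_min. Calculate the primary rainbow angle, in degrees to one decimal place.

41.6°

cos²i = (1.78490 − 1)/3 = 0.26163; i = arccos(0.51150) = 59.236°.
sin r = sin 59.236°/1.336 = 0.64318; r = 40.029°.
D_min = 2·59.236° − 4·40.029° + 180° = 138.356°.
Rainbow angle = 180° − D_min = 41.644°.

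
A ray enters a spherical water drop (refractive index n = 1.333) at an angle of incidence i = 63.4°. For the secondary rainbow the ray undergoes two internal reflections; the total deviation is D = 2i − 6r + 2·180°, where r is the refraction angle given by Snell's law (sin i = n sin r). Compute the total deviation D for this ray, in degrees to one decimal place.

sin r = sin 63.4° / 1.333 = 0.8942/1.333 = 0.6708; r = 42.13°.
D = 2·63.4° − 6·42.13° + 2·180° = 126.80° − 252.77° + 360° = 234.03°.

234.0°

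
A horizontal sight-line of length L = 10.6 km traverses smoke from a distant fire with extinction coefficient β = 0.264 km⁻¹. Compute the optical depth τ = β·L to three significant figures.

2.80

τ = β·L = 0.264 × 10.6 = 2.7984.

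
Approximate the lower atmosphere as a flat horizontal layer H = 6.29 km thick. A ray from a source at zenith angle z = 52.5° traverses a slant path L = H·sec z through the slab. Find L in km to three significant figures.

sec z = 1/cos 52.5° = 1.6427.
L = 6.29 × 1.6427 = 10.332 km.

10.3 km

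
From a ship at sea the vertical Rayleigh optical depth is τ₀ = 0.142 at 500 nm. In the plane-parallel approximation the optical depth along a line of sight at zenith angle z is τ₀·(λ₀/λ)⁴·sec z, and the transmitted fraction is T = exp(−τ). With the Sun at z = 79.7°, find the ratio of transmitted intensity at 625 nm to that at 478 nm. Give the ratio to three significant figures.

1.87

Airmass: sec 79.7° = 5.5928.
τ(625 nm) = 0.142 × (500/625)⁴ × 5.5928 = 0.142 × 0.4096 × 5.5928 = 0.3253.
τ(478 nm) = 0.142 × (500/478)⁴ × 5.5928 = 0.142 × 1.1972 × 5.5928 = 0.9508.
T(625)/T(478) = exp(τ_B − τ_A) = exp(0.6255) = 1.8692.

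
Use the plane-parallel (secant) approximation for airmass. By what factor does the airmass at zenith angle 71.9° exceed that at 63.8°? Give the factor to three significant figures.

X(71.9°)/X(63.8°) = sec 71.9° / sec 63.8° = cos 63.8° / cos 71.9° = 0.4415/0.3107 = 1.4211.

1.42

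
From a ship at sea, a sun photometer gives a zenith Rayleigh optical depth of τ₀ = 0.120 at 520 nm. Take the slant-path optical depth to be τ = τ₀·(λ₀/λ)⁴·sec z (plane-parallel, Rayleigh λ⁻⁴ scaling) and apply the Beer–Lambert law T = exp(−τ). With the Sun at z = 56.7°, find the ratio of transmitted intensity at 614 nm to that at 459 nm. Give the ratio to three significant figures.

1.28

Airmass: sec 56.7° = 1.8214.
τ(614 nm) = 0.120 × (520/614)⁴ × 1.8214 = 0.120 × 0.5144 × 1.8214 = 0.1124.
τ(459 nm) = 0.120 × (520/459)⁴ × 1.8214 = 0.120 × 1.6473 × 1.8214 = 0.3600.
T(614)/T(459) = exp(τ_B − τ_A) = exp(0.2476) = 1.2809.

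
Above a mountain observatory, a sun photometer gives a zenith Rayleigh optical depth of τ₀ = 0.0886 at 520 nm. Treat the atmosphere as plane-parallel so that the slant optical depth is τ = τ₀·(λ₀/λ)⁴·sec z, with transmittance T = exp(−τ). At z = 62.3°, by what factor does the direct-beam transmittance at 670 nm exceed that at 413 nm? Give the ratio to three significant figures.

1.51

Airmass: sec 62.3° = 2.1513.
τ(670 nm) = 0.0886 × (520/670)⁴ × 2.1513 = 0.0886 × 0.3628 × 2.1513 = 0.0692.
τ(413 nm) = 0.0886 × (520/413)⁴ × 2.1513 = 0.0886 × 2.5131 × 2.1513 = 0.4790.
T(670)/T(413) = exp(τ_B − τ_A) = exp(0.4098) = 1.5066.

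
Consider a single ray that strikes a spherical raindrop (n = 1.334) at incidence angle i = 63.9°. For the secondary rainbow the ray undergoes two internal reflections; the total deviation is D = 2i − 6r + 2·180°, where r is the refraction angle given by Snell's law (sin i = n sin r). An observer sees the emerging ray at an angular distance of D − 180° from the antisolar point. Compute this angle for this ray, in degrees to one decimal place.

sin r = sin 63.9° / 1.334 = 0.8980/1.334 = 0.6732; r = 42.31°.
D = 2·63.9° − 6·42.31° + 2·180° = 127.80° − 253.88° + 360° = 233.92°.
Angle from antisolar point = D − 180° = 53.92°.

53.9°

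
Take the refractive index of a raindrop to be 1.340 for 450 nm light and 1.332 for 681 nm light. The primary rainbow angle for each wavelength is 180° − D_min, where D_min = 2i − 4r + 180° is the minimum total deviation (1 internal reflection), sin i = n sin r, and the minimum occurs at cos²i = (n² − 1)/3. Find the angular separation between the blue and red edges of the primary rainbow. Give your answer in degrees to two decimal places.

1.15°

At 450 nm (n = 1.340): cos²i = 0.26520 → i = 59.004°, r = 39.770°, D_min = 138.929°, rainbow angle = 41.071°.
At 681 nm (n = 1.332): cos²i = 0.25807 → i = 59.469°, r = 40.290°, D_min = 137.776°, rainbow angle = 42.224°.
Angular width = |41.071° − 42.224°| = 1.153°.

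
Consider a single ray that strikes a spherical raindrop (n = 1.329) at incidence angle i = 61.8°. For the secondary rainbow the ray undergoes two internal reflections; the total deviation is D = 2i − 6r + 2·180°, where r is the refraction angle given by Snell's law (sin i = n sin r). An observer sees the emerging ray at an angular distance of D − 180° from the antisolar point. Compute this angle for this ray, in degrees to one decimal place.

sin r = sin 61.8° / 1.329 = 0.8813/1.329 = 0.6631; r = 41.54°.
D = 2·61.8° − 6·41.54° + 2·180° = 123.60° − 249.24° + 360° = 234.36°.
Angle from antisolar point = D − 180° = 54.36°.

54.4°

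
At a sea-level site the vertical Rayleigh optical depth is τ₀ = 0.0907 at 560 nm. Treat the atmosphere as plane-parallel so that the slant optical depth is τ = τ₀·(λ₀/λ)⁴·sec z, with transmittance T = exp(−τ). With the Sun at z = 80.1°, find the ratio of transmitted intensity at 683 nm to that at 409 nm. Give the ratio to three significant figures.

Airmass: sec 80.1° = 5.8164.
τ(683 nm) = 0.0907 × (560/683)⁴ × 5.8164 = 0.0907 × 0.4519 × 5.8164 = 0.2384.
τ(409 nm) = 0.0907 × (560/409)⁴ × 5.8164 = 0.0907 × 3.5145 × 5.8164 = 1.8540.
T(683)/T(409) = exp(τ_B − τ_A) = exp(1.6156) = 5.0310.

5.03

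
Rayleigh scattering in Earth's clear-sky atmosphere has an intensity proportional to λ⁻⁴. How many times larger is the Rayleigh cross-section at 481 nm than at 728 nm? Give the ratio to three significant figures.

Rayleigh scattering ∝ λ⁻⁴, so the ratio of coefficients is the inverse fourth power of the wavelength ratio.
σ(481)/σ(728) = (728/481)⁴ = (1.5135)⁴ = 5.247.

5.25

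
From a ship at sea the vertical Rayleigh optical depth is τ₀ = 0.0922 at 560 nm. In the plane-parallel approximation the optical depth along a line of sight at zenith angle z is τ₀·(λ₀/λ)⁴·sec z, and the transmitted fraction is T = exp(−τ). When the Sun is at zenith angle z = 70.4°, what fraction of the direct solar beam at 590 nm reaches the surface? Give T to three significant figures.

sec 70.4° = 2.9811.
τ = 0.0922 × (560/590)⁴ × 2.9811 = 0.0922 × 0.8116 × 2.9811 = 0.2231.
T = exp(−0.2231) = 0.8001.

0.800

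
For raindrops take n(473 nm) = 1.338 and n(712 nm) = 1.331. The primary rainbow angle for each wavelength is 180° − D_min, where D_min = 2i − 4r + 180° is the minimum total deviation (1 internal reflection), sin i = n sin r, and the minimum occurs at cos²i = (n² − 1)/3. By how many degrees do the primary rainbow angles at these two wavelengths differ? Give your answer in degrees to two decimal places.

1.01°

At 473 nm (n = 1.338): cos²i = 0.26341 → i = 59.120°, r = 39.899°, D_min = 138.643°, rainbow angle = 41.357°.
At 712 nm (n = 1.331): cos²i = 0.25719 → i = 59.527°, r = 40.356°, D_min = 137.630°, rainbow angle = 42.370°.
Angular width = |41.357° − 42.370°| = 1.013°.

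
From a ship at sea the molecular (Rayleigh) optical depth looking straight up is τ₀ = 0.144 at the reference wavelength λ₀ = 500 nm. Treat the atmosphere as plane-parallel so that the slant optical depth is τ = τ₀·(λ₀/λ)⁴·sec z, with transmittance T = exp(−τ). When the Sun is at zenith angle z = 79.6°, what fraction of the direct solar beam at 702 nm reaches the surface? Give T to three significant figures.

sec 79.6° = 5.5396.
τ = 0.144 × (500/702)⁴ × 5.5396 = 0.144 × 0.2574 × 5.5396 = 0.2053.
T = exp(−0.2053) = 0.8144.

0.814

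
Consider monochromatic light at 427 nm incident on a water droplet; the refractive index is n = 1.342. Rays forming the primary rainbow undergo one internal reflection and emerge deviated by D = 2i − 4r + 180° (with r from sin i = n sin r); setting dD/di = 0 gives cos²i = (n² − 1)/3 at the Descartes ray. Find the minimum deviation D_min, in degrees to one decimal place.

cos²i = (1.80096 − 1)/3 = 0.26699; i = arccos(0.51671) = 58.888°.
sin r = sin 58.888°/1.342 = 0.63797; r = 39.641°.
D_min = 2·58.888° − 4·39.641° + 180° = 139.213°.

139.2°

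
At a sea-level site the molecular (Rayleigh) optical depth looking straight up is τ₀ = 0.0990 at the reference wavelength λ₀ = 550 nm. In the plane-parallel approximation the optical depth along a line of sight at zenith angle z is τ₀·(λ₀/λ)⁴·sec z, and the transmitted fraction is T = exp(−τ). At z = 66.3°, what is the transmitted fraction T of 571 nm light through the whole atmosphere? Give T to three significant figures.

sec 66.3° = 2.4879.
τ = 0.0990 × (550/571)⁴ × 2.4879 = 0.0990 × 0.8608 × 2.4879 = 0.2120.
T = exp(−0.2120) = 0.8090.

0.809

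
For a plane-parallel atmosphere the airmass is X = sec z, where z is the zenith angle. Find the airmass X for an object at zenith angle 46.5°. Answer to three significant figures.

X = sec z = 1/cos 46.5° = 1/0.6884 = 1.4527.

1.45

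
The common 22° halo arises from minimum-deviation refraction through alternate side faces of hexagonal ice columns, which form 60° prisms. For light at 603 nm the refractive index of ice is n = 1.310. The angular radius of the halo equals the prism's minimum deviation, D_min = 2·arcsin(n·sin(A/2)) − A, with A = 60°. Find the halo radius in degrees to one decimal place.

21.8°

n·sin(A/2) = 1.310 × sin 30° = 1.310 × 0.5000 = 0.6550.
D_min = 2·arcsin(0.6550) − 60° = 2 × 40.920° − 60° = 21.839°.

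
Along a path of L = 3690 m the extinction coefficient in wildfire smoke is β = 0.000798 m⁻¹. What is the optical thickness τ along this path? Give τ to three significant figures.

τ = β·L = 0.000798 × 3690 = 2.9446.

2.94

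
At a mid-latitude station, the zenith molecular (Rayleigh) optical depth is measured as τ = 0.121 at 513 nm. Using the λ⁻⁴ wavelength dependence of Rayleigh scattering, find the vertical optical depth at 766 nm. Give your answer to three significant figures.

τ(766 nm) = τ(513 nm) × (513/766)⁴ = 0.121 × (0.6697)⁴ = 0.121 × 0.2012 = 0.0243.

0.0243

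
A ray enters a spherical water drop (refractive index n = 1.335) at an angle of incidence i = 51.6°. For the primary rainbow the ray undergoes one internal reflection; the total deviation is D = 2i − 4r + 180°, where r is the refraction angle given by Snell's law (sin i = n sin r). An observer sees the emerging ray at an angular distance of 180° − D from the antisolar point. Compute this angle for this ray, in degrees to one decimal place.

sin r = sin 51.6° / 1.335 = 0.7837/1.335 = 0.5870; r = 35.95°.
D = 2·51.6° − 4·35.95° + 180° = 103.20° − 143.79° + 180° = 139.41°.
Angle from antisolar point = 180° − D = 40.59°.

40.6°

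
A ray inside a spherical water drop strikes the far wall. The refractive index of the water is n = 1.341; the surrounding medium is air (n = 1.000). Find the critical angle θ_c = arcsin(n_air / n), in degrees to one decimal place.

48.2°

sin θ_c = n_air / n = 1.000 / 1.341 = 0.7457.
θ_c = arcsin(0.7457) = 48.22°.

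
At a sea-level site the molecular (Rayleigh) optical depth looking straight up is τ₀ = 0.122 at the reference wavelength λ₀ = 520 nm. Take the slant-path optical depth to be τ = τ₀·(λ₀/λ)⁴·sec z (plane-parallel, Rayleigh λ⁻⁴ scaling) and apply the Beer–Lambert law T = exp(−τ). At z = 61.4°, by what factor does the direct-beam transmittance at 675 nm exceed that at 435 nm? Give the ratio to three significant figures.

1.54

Airmass: sec 61.4° = 2.0890.
τ(675 nm) = 0.122 × (520/675)⁴ × 2.0890 = 0.122 × 0.3522 × 2.0890 = 0.0898.
τ(435 nm) = 0.122 × (520/435)⁴ × 2.0890 = 0.122 × 2.0420 × 2.0890 = 0.5204.
T(675)/T(435) = exp(τ_B − τ_A) = exp(0.4307) = 1.5383.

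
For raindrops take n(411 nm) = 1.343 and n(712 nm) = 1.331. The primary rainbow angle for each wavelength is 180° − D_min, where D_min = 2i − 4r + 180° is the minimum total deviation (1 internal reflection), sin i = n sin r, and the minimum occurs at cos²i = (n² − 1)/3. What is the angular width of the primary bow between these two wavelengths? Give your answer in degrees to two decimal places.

At 411 nm (n = 1.343): cos²i = 0.26788 → i = 58.830°, r = 39.577°, D_min = 139.354°, rainbow angle = 40.646°.
At 712 nm (n = 1.331): cos²i = 0.25719 → i = 59.527°, r = 40.356°, D_min = 137.630°, rainbow angle = 42.370°.
Angular width = |40.646° − 42.370°| = 1.724°.

1.72°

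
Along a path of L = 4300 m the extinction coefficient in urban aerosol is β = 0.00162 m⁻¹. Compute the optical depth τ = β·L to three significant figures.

6.97

τ = β·L = 0.00162 × 4300 = 6.9660.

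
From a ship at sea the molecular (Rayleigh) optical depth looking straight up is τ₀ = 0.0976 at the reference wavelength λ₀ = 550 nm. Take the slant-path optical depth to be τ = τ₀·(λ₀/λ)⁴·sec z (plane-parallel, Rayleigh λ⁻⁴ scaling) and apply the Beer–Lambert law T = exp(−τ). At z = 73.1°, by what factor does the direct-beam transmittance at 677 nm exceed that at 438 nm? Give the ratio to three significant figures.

1.99

Airmass: sec 73.1° = 3.4399.
τ(677 nm) = 0.0976 × (550/677)⁴ × 3.4399 = 0.0976 × 0.4356 × 3.4399 = 0.1463.
τ(438 nm) = 0.0976 × (550/438)⁴ × 3.4399 = 0.0976 × 2.4863 × 3.4399 = 0.8347.
T(677)/T(438) = exp(τ_B − τ_A) = exp(0.6885) = 1.9907.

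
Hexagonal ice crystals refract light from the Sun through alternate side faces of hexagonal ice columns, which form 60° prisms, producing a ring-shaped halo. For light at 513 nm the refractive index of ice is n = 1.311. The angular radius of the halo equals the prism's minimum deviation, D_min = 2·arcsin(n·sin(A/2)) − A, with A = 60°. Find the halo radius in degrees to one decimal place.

n·sin(A/2) = 1.311 × sin 30° = 1.311 × 0.5000 = 0.6555.
D_min = 2·arcsin(0.6555) − 60° = 2 × 40.958° − 60° = 21.915°.

21.9°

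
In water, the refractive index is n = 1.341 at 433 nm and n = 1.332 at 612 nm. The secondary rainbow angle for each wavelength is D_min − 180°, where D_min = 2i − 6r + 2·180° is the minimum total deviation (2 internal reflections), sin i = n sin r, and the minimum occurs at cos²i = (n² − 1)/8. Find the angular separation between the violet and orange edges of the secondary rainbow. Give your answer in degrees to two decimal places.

At 433 nm (n = 1.341): cos²i = 0.09979 → i = 71.586°, r = 45.034°, D_min = 232.966°, rainbow angle = 52.966°.
At 612 nm (n = 1.332): cos²i = 0.09678 → i = 71.875°, r = 45.520°, D_min = 230.628°, rainbow angle = 50.628°.
Angular width = |52.966° − 50.628°| = 2.337°.

2.34°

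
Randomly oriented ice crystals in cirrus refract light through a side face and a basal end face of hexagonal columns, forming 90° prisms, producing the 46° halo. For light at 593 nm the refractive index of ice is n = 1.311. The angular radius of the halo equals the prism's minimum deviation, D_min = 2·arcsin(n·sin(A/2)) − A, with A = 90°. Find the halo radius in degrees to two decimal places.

45.95°

n·sin(A/2) = 1.311 × sin 45° = 1.311 × 0.7071 = 0.9270.
D_min = 2·arcsin(0.9270) − 90° = 2 × 67.974° − 90° = 45.949°.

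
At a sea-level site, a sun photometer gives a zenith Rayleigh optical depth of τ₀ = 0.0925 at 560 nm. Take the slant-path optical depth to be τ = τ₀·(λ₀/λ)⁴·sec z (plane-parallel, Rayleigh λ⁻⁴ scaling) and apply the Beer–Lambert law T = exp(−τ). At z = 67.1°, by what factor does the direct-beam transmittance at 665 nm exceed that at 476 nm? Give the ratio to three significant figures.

1.40

Airmass: sec 67.1° = 2.5699.
τ(665 nm) = 0.0925 × (560/665)⁴ × 2.5699 = 0.0925 × 0.5029 × 2.5699 = 0.1195.
τ(476 nm) = 0.0925 × (560/476)⁴ × 2.5699 = 0.0925 × 1.9157 × 2.5699 = 0.4554.
T(665)/T(476) = exp(τ_B − τ_A) = exp(0.3358) = 1.3991.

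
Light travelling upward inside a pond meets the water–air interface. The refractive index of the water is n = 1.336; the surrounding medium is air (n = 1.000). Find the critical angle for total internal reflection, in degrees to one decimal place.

sin θ_c = n_air / n = 1.000 / 1.336 = 0.7485.
θ_c = arcsin(0.7485) = 48.46°.

48.5°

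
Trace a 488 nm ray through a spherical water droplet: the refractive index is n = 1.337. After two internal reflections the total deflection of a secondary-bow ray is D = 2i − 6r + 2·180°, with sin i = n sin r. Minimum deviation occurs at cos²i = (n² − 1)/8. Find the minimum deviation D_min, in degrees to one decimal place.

231.9°

cos²i = (1.78757 − 1)/8 = 0.09845; i = arccos(0.31376) = 71.714°.
sin r = sin 71.714°/1.337 = 0.71017; r = 45.249°.
D_min = 2·71.714° − 6·45.249° + 360° = 231.934°.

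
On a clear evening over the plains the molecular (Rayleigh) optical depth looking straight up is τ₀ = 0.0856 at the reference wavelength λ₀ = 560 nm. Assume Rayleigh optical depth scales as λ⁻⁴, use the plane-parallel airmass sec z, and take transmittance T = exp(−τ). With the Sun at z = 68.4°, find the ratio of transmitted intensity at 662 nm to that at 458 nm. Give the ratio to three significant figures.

1.49

Airmass: sec 68.4° = 2.7165.
τ(662 nm) = 0.0856 × (560/662)⁴ × 2.7165 = 0.0856 × 0.5121 × 2.7165 = 0.1191.
τ(458 nm) = 0.0856 × (560/458)⁴ × 2.7165 = 0.0856 × 2.2351 × 2.7165 = 0.5197.
T(662)/T(458) = exp(τ_B − τ_A) = exp(0.4007) = 1.4928.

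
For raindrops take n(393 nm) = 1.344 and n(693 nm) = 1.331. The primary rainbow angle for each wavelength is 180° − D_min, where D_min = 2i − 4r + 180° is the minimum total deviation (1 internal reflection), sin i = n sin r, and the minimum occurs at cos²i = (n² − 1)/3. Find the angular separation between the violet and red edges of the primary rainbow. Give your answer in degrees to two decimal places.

1.86°

At 393 nm (n = 1.344): cos²i = 0.26878 → i = 58.772°, r = 39.512°, D_min = 139.495°, rainbow angle = 40.505°.
At 693 nm (n = 1.331): cos²i = 0.25719 → i = 59.527°, r = 40.356°, D_min = 137.630°, rainbow angle = 42.370°.
Angular width = |40.505° − 42.370°| = 1.865°.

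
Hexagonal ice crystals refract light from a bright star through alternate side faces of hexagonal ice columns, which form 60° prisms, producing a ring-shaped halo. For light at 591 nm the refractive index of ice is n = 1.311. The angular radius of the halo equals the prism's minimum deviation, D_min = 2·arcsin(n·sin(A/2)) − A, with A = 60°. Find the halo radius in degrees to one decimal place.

21.9°

n·sin(A/2) = 1.311 × sin 30° = 1.311 × 0.5000 = 0.6555.
D_min = 2·arcsin(0.6555) − 60° = 2 × 40.958° − 60° = 21.915°.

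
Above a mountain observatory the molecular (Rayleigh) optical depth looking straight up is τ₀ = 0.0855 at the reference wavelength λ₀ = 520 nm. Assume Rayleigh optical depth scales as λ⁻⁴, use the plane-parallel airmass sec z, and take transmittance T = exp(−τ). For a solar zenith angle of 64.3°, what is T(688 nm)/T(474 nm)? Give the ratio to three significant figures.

1.25

Airmass: sec 64.3° = 2.3060.
τ(688 nm) = 0.0855 × (520/688)⁴ × 2.3060 = 0.0855 × 0.3263 × 2.3060 = 0.0643.
τ(474 nm) = 0.0855 × (520/474)⁴ × 2.3060 = 0.0855 × 1.4484 × 2.3060 = 0.2856.
T(688)/T(474) = exp(τ_B − τ_A) = exp(0.2212) = 1.2476.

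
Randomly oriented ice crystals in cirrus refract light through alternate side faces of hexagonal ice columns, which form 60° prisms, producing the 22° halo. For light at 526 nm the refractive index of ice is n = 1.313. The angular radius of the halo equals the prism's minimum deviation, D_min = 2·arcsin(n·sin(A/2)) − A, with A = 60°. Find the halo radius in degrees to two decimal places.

n·sin(A/2) = 1.313 × sin 30° = 1.313 × 0.5000 = 0.6565.
D_min = 2·arcsin(0.6565) − 60° = 2 × 41.033° − 60° = 22.067°.

22.07°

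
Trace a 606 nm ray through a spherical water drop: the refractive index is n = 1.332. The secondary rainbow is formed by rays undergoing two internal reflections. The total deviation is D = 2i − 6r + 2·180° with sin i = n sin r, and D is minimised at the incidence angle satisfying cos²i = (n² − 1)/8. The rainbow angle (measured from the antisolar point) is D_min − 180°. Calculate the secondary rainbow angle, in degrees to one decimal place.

cos²i = (1.77422 − 1)/8 = 0.09678; i = arccos(0.31109) = 71.875°.
sin r = sin 71.875°/1.332 = 0.71350; r = 45.520°.
D_min = 2·71.875° − 6·45.520° + 360° = 230.628°.
Rainbow angle = D_min − 180° = 50.628°.

50.6°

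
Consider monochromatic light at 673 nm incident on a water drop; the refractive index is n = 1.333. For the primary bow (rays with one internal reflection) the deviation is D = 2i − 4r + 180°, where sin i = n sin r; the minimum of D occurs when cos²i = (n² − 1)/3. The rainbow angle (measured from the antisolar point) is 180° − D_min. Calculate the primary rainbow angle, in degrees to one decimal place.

42.1°

cos²i = (1.77689 − 1)/3 = 0.25896; i = arccos(0.50888) = 59.410°.
sin r = sin 59.410°/1.333 = 0.64579; r = 40.225°.
D_min = 2·59.410° − 4·40.225° + 180° = 137.922°.
Rainbow angle = 180° − D_min = 42.078°.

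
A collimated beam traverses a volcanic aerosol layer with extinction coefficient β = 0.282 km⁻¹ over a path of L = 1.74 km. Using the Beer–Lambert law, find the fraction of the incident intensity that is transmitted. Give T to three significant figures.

0.612

τ = β·L = 0.282 × 1.74 = 0.4907.
T = exp(−0.4907) = 0.6122.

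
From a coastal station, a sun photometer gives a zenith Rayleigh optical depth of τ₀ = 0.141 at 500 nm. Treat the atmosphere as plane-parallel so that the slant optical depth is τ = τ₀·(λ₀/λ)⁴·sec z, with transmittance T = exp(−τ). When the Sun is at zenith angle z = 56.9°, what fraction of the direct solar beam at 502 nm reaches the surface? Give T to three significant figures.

sec 56.9° = 1.8312.
τ = 0.141 × (500/502)⁴ × 1.8312 = 0.141 × 0.9842 × 1.8312 = 0.2541.
T = exp(−0.2541) = 0.7756.

0.776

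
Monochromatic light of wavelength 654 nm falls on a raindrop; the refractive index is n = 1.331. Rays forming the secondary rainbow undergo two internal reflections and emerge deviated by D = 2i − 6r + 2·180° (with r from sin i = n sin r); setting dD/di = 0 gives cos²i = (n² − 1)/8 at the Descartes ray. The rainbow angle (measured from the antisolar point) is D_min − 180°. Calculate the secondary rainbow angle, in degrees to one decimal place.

cos²i = (1.77156 − 1)/8 = 0.09645; i = arccos(0.31056) = 71.907°.
sin r = sin 71.907°/1.331 = 0.71417; r = 45.575°.
D_min = 2·71.907° − 6·45.575° + 360° = 230.365°.
Rainbow angle = D_min − 180° = 50.365°.

50.4°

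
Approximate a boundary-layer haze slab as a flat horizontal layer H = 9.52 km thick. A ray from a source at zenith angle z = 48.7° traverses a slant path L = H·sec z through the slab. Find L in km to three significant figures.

sec z = 1/cos 48.7° = 1.5151.
L = 9.52 × 1.5151 = 14.424 km.

14.4 km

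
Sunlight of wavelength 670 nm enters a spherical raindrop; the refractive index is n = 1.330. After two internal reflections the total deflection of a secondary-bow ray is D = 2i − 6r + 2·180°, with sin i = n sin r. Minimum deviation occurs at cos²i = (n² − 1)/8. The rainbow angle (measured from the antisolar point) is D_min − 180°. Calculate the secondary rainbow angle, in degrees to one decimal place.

cos²i = (1.76890 − 1)/8 = 0.09611; i = arccos(0.31002) = 71.940°.
sin r = sin 71.940°/1.330 = 0.71483; r = 45.630°.
D_min = 2·71.940° − 6·45.630° + 360° = 230.101°.
Rainbow angle = D_min − 180° = 50.101°.

50.1°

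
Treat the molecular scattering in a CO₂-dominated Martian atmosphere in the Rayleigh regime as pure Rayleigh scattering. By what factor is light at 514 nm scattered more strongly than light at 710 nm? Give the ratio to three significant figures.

3.64

Rayleigh scattering ∝ λ⁻⁴, so the ratio of coefficients is the inverse fourth power of the wavelength ratio.
σ(514)/σ(710) = (710/514)⁴ = (1.3813)⁴ = 3.641.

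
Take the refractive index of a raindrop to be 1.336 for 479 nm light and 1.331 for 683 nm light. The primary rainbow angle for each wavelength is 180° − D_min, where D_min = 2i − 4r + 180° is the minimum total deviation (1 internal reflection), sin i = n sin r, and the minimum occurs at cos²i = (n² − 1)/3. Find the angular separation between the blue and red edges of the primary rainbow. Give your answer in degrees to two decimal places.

0.73°

At 479 nm (n = 1.336): cos²i = 0.26163 → i = 59.236°, r = 40.029°, D_min = 138.356°, rainbow angle = 41.644°.
At 683 nm (n = 1.331): cos²i = 0.25719 → i = 59.527°, r = 40.356°, D_min = 137.630°, rainbow angle = 42.370°.
Angular width = |41.644° − 42.370°| = 0.726°.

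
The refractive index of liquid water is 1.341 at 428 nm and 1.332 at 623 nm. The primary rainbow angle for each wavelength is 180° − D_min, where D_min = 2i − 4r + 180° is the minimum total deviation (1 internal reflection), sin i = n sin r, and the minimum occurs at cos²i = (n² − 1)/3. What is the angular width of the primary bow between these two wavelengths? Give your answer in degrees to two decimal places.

1.29°

At 428 nm (n = 1.341): cos²i = 0.26609 → i = 58.946°, r = 39.705°, D_min = 139.071°, rainbow angle = 40.929°.
At 623 nm (n = 1.332): cos²i = 0.25807 → i = 59.469°, r = 40.290°, D_min = 137.776°, rainbow angle = 42.224°.
Angular width = |40.929° − 42.224°| = 1.295°.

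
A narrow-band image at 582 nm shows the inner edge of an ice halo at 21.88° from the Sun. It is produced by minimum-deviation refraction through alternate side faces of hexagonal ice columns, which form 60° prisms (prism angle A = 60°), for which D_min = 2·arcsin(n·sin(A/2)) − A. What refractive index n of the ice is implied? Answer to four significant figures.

Rearranging: n = sin((D_min + A)/2) / sin(A/2).
(D_min + A)/2 = (21.88° + 60°)/2 = 40.940°.
n = sin 40.940° / sin 30° = 0.6553 / 0.5000 = 1.3105.

1.311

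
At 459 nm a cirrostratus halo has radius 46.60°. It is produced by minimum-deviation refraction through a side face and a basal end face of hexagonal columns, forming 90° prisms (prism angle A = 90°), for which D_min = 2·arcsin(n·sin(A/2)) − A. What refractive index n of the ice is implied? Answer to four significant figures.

Rearranging: n = sin((D_min + A)/2) / sin(A/2).
(D_min + A)/2 = (46.60° + 90°)/2 = 68.300°.
n = sin 68.300° / sin 45° = 0.9291 / 0.7071 = 1.3140.

1.314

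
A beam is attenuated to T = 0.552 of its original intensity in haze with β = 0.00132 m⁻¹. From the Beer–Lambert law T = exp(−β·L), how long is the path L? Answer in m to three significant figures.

Beer–Lambert: T = exp(−βL) ⇒ L = −ln(T)/β = −ln(0.552)/0.00132 = 0.5942/0.00132 = 450.2 m.

450 m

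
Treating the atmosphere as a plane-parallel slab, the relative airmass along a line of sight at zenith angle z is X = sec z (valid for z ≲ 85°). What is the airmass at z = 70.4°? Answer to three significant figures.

X = sec z = 1/cos 70.4° = 1/0.3355 = 2.9811.

2.98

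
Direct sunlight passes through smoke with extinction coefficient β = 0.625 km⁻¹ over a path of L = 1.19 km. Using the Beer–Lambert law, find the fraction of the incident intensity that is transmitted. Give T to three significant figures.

τ = β·L = 0.625 × 1.19 = 0.7437.
T = exp(−0.7437) = 0.4753.

0.475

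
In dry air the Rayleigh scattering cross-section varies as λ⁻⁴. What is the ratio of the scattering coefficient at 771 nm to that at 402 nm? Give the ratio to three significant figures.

Rayleigh scattering ∝ λ⁻⁴, so the ratio of coefficients is the inverse fourth power of the wavelength ratio.
σ(771)/σ(402) = (402/771)⁴ = (0.5214)⁴ = 0.07391.

0.0739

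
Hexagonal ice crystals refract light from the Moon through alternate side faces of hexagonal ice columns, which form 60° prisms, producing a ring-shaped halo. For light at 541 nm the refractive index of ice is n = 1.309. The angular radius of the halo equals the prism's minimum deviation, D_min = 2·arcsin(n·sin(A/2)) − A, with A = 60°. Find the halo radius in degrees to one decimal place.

21.8°

n·sin(A/2) = 1.309 × sin 30° = 1.309 × 0.5000 = 0.6545.
D_min = 2·arcsin(0.6545) − 60° = 2 × 40.882° − 60° = 21.763°.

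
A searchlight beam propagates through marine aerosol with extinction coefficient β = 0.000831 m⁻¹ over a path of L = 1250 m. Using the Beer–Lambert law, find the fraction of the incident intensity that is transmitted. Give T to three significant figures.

τ = β·L = 0.000831 × 1250 = 1.0388.
T = exp(−1.0388) = 0.3539.

0.354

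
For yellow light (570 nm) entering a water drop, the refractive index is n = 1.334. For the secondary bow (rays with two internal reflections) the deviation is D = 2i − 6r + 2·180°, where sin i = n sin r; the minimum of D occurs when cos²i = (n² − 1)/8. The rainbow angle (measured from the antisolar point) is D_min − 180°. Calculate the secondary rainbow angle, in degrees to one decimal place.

cos²i = (1.77956 − 1)/8 = 0.09744; i = arccos(0.31216) = 71.810°.
sin r = sin 71.810°/1.334 = 0.71217; r = 45.411°.
D_min = 2·71.810° − 6·45.411° + 360° = 231.153°.
Rainbow angle = D_min − 180° = 51.153°.

51.2°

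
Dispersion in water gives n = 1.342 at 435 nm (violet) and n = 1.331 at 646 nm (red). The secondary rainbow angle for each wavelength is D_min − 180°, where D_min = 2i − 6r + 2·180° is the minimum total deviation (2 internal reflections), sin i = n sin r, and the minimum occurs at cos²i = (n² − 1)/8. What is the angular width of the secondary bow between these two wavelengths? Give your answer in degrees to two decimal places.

At 435 nm (n = 1.342): cos²i = 0.10012 → i = 71.554°, r = 44.981°, D_min = 233.222°, rainbow angle = 53.222°.
At 646 nm (n = 1.331): cos²i = 0.09645 → i = 71.907°, r = 45.575°, D_min = 230.365°, rainbow angle = 50.365°.
Angular width = |53.222° − 50.365°| = 2.857°.

2.86°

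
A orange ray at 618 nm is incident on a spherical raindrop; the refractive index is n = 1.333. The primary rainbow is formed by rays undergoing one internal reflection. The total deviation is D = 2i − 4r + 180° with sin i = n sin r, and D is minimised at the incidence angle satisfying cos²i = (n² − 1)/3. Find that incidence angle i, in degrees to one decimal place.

59.4°

cos²i = (1.333² − 1)/3 = (1.77689 − 1)/3 = 0.25896.
cos i = 0.50888, so i = 59.410°.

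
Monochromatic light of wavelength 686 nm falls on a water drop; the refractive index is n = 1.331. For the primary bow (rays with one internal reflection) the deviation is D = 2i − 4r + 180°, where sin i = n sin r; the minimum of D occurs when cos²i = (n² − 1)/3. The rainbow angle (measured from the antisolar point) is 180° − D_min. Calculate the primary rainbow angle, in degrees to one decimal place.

cos²i = (1.77156 − 1)/3 = 0.25719; i = arccos(0.50714) = 59.527°.
sin r = sin 59.527°/1.331 = 0.64753; r = 40.356°.
D_min = 2·59.527° − 4·40.356° + 180° = 137.630°.
Rainbow angle = 180° − D_min = 42.370°.

42.4°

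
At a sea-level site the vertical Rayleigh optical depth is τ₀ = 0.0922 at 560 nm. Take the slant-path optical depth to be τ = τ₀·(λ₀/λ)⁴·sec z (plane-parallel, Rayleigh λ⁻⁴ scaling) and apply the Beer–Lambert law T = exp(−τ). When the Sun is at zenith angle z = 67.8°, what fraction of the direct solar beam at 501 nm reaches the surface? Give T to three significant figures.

sec 67.8° = 2.6466.
τ = 0.0922 × (560/501)⁴ × 2.6466 = 0.0922 × 1.5610 × 2.6466 = 0.3809.
T = exp(−0.3809) = 0.6832.

0.683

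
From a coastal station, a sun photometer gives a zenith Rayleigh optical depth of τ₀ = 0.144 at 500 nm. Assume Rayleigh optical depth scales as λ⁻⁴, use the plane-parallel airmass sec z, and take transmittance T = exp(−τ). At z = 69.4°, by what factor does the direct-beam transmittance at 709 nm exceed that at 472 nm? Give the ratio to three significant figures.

Airmass: sec 69.4° = 2.8422.
τ(709 nm) = 0.144 × (500/709)⁴ × 2.8422 = 0.144 × 0.2473 × 2.8422 = 0.1012.
τ(472 nm) = 0.144 × (500/472)⁴ × 2.8422 = 0.144 × 1.2593 × 2.8422 = 0.5154.
T(709)/T(472) = exp(τ_B − τ_A) = exp(0.4141) = 1.5131.

1.51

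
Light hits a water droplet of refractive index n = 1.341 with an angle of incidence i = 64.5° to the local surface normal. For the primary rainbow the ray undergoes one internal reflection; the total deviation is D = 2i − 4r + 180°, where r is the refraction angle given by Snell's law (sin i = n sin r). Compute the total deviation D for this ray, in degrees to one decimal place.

sin r = sin 64.5° / 1.341 = 0.9026/1.341 = 0.6731; r = 42.30°.
D = 2·64.5° − 4·42.30° + 180° = 129.00° − 169.22° + 180° = 139.78°.

139.8°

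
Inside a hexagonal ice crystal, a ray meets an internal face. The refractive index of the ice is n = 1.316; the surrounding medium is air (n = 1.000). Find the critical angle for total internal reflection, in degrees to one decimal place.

49.5°

sin θ_c = n_air / n = 1.000 / 1.316 = 0.7599.
θ_c = arcsin(0.7599) = 49.45°.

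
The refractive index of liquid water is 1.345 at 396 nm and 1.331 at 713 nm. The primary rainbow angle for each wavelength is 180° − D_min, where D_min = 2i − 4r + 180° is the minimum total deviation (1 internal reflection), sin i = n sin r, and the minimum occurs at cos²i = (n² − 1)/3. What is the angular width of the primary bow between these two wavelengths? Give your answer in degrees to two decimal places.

At 396 nm (n = 1.345): cos²i = 0.26967 → i = 58.715°, r = 39.448°, D_min = 139.635°, rainbow angle = 40.365°.
At 713 nm (n = 1.331): cos²i = 0.25719 → i = 59.527°, r = 40.356°, D_min = 137.630°, rainbow angle = 42.370°.
Angular width = |40.365° − 42.370°| = 2.005°.

2.01°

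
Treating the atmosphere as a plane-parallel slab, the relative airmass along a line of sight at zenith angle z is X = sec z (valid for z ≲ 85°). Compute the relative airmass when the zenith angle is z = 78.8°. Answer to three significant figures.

5.15

X = sec z = 1/cos 78.8° = 1/0.1942 = 5.1484.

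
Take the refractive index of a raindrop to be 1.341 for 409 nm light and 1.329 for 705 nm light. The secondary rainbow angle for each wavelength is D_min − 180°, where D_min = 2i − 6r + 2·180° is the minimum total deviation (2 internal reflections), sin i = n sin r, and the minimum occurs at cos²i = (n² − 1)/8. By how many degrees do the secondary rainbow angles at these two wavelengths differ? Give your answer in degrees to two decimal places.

3.13°

At 409 nm (n = 1.341): cos²i = 0.09979 → i = 71.586°, r = 45.034°, D_min = 232.966°, rainbow angle = 52.966°.
At 705 nm (n = 1.329): cos²i = 0.09578 → i = 71.972°, r = 45.685°, D_min = 229.837°, rainbow angle = 49.837°.
Angular width = |52.966° − 49.837°| = 3.129°.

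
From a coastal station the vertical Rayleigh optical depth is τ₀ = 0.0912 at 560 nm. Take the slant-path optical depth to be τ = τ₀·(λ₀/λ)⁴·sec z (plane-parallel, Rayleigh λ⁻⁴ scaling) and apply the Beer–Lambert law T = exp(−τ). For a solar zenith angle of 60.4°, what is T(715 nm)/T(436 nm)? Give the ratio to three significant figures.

1.54

Airmass: sec 60.4° = 2.0245.
τ(715 nm) = 0.0912 × (560/715)⁴ × 2.0245 = 0.0912 × 0.3763 × 2.0245 = 0.0695.
τ(436 nm) = 0.0912 × (560/436)⁴ × 2.0245 = 0.0912 × 2.7215 × 2.0245 = 0.5025.
T(715)/T(436) = exp(τ_B − τ_A) = exp(0.4330) = 1.5419.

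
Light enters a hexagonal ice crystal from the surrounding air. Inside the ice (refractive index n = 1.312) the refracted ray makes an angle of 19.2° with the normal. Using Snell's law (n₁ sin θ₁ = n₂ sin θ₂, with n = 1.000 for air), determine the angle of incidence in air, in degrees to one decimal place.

25.6°

Snell: sin θ_i = n · sin θ_r = 1.312 × sin 19.2° = 1.312 × 0.3289 = 0.4315.
θ_i = arcsin(0.4315) = 25.56°.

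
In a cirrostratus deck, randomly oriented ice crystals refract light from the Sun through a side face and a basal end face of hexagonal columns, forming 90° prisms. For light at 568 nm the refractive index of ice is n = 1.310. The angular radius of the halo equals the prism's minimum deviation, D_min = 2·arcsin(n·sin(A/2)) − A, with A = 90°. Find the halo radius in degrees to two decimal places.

45.73°

n·sin(A/2) = 1.310 × sin 45° = 1.310 × 0.7071 = 0.9263.
D_min = 2·arcsin(0.9263) − 90° = 2 × 67.867° − 90° = 45.733°.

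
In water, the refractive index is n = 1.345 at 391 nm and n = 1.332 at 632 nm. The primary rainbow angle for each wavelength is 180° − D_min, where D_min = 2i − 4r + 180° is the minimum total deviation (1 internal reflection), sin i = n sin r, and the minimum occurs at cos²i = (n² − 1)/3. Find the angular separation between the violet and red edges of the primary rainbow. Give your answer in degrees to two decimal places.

1.86°

At 391 nm (n = 1.345): cos²i = 0.26967 → i = 58.715°, r = 39.448°, D_min = 139.635°, rainbow angle = 40.365°.
At 632 nm (n = 1.332): cos²i = 0.25807 → i = 59.469°, r = 40.290°, D_min = 137.776°, rainbow angle = 42.224°.
Angular width = |40.365° − 42.224°| = 1.859°.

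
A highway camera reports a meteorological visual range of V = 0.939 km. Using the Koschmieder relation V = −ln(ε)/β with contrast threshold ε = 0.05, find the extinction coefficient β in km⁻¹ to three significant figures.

3.19 km⁻¹

β = −ln(0.05) / V = 2.996 / 0.939 = 3.1903 km⁻¹.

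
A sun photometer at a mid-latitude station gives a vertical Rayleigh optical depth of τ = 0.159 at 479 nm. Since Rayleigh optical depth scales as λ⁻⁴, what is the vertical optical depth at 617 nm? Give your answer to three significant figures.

τ(617 nm) = τ(479 nm) × (479/617)⁴ = 0.159 × (0.7763)⁴ = 0.159 × 0.3632 = 0.0578.

0.0578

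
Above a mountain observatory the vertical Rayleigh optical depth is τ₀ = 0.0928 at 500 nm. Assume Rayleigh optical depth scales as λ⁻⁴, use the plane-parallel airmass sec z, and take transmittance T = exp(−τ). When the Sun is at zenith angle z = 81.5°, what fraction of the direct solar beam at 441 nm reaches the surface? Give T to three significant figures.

0.354

sec 81.5° = 6.7655.
τ = 0.0928 × (500/441)⁴ × 6.7655 = 0.0928 × 1.6524 × 6.7655 = 1.0375.
T = exp(−1.0375) = 0.3544.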